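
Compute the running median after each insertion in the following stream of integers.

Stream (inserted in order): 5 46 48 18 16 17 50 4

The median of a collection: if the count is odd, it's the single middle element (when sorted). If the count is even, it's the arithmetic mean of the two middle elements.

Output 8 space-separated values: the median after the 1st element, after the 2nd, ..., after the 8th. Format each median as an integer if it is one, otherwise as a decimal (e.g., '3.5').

Answer: 5 25.5 46 32 18 17.5 18 17.5

Derivation:
Step 1: insert 5 -> lo=[5] (size 1, max 5) hi=[] (size 0) -> median=5
Step 2: insert 46 -> lo=[5] (size 1, max 5) hi=[46] (size 1, min 46) -> median=25.5
Step 3: insert 48 -> lo=[5, 46] (size 2, max 46) hi=[48] (size 1, min 48) -> median=46
Step 4: insert 18 -> lo=[5, 18] (size 2, max 18) hi=[46, 48] (size 2, min 46) -> median=32
Step 5: insert 16 -> lo=[5, 16, 18] (size 3, max 18) hi=[46, 48] (size 2, min 46) -> median=18
Step 6: insert 17 -> lo=[5, 16, 17] (size 3, max 17) hi=[18, 46, 48] (size 3, min 18) -> median=17.5
Step 7: insert 50 -> lo=[5, 16, 17, 18] (size 4, max 18) hi=[46, 48, 50] (size 3, min 46) -> median=18
Step 8: insert 4 -> lo=[4, 5, 16, 17] (size 4, max 17) hi=[18, 46, 48, 50] (size 4, min 18) -> median=17.5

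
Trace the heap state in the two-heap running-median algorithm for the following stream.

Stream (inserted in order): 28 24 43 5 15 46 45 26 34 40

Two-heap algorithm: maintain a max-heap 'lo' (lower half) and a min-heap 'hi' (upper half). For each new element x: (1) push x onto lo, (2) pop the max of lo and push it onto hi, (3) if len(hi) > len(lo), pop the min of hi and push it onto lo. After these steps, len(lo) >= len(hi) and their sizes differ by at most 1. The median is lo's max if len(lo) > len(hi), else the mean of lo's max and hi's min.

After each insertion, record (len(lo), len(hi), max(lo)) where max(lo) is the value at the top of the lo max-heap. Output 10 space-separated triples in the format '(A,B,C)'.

Answer: (1,0,28) (1,1,24) (2,1,28) (2,2,24) (3,2,24) (3,3,24) (4,3,28) (4,4,26) (5,4,28) (5,5,28)

Derivation:
Step 1: insert 28 -> lo=[28] hi=[] -> (len(lo)=1, len(hi)=0, max(lo)=28)
Step 2: insert 24 -> lo=[24] hi=[28] -> (len(lo)=1, len(hi)=1, max(lo)=24)
Step 3: insert 43 -> lo=[24, 28] hi=[43] -> (len(lo)=2, len(hi)=1, max(lo)=28)
Step 4: insert 5 -> lo=[5, 24] hi=[28, 43] -> (len(lo)=2, len(hi)=2, max(lo)=24)
Step 5: insert 15 -> lo=[5, 15, 24] hi=[28, 43] -> (len(lo)=3, len(hi)=2, max(lo)=24)
Step 6: insert 46 -> lo=[5, 15, 24] hi=[28, 43, 46] -> (len(lo)=3, len(hi)=3, max(lo)=24)
Step 7: insert 45 -> lo=[5, 15, 24, 28] hi=[43, 45, 46] -> (len(lo)=4, len(hi)=3, max(lo)=28)
Step 8: insert 26 -> lo=[5, 15, 24, 26] hi=[28, 43, 45, 46] -> (len(lo)=4, len(hi)=4, max(lo)=26)
Step 9: insert 34 -> lo=[5, 15, 24, 26, 28] hi=[34, 43, 45, 46] -> (len(lo)=5, len(hi)=4, max(lo)=28)
Step 10: insert 40 -> lo=[5, 15, 24, 26, 28] hi=[34, 40, 43, 45, 46] -> (len(lo)=5, len(hi)=5, max(lo)=28)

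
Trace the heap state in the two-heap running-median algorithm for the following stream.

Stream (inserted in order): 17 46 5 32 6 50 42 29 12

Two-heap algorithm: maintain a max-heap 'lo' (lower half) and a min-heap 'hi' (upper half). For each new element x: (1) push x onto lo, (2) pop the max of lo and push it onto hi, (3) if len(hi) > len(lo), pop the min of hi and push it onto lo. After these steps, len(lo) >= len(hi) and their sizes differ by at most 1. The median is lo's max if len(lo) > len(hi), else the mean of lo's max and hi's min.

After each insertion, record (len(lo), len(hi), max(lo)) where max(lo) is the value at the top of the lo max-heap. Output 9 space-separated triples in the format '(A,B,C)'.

Answer: (1,0,17) (1,1,17) (2,1,17) (2,2,17) (3,2,17) (3,3,17) (4,3,32) (4,4,29) (5,4,29)

Derivation:
Step 1: insert 17 -> lo=[17] hi=[] -> (len(lo)=1, len(hi)=0, max(lo)=17)
Step 2: insert 46 -> lo=[17] hi=[46] -> (len(lo)=1, len(hi)=1, max(lo)=17)
Step 3: insert 5 -> lo=[5, 17] hi=[46] -> (len(lo)=2, len(hi)=1, max(lo)=17)
Step 4: insert 32 -> lo=[5, 17] hi=[32, 46] -> (len(lo)=2, len(hi)=2, max(lo)=17)
Step 5: insert 6 -> lo=[5, 6, 17] hi=[32, 46] -> (len(lo)=3, len(hi)=2, max(lo)=17)
Step 6: insert 50 -> lo=[5, 6, 17] hi=[32, 46, 50] -> (len(lo)=3, len(hi)=3, max(lo)=17)
Step 7: insert 42 -> lo=[5, 6, 17, 32] hi=[42, 46, 50] -> (len(lo)=4, len(hi)=3, max(lo)=32)
Step 8: insert 29 -> lo=[5, 6, 17, 29] hi=[32, 42, 46, 50] -> (len(lo)=4, len(hi)=4, max(lo)=29)
Step 9: insert 12 -> lo=[5, 6, 12, 17, 29] hi=[32, 42, 46, 50] -> (len(lo)=5, len(hi)=4, max(lo)=29)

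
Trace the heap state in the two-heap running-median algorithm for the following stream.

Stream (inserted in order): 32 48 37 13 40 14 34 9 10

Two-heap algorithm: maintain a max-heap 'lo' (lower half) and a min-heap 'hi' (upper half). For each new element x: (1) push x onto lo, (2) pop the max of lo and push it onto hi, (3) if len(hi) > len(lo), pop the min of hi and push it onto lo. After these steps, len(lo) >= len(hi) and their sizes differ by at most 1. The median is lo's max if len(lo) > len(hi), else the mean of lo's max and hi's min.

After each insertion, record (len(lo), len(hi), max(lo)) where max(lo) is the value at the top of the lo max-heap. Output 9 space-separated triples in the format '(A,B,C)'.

Step 1: insert 32 -> lo=[32] hi=[] -> (len(lo)=1, len(hi)=0, max(lo)=32)
Step 2: insert 48 -> lo=[32] hi=[48] -> (len(lo)=1, len(hi)=1, max(lo)=32)
Step 3: insert 37 -> lo=[32, 37] hi=[48] -> (len(lo)=2, len(hi)=1, max(lo)=37)
Step 4: insert 13 -> lo=[13, 32] hi=[37, 48] -> (len(lo)=2, len(hi)=2, max(lo)=32)
Step 5: insert 40 -> lo=[13, 32, 37] hi=[40, 48] -> (len(lo)=3, len(hi)=2, max(lo)=37)
Step 6: insert 14 -> lo=[13, 14, 32] hi=[37, 40, 48] -> (len(lo)=3, len(hi)=3, max(lo)=32)
Step 7: insert 34 -> lo=[13, 14, 32, 34] hi=[37, 40, 48] -> (len(lo)=4, len(hi)=3, max(lo)=34)
Step 8: insert 9 -> lo=[9, 13, 14, 32] hi=[34, 37, 40, 48] -> (len(lo)=4, len(hi)=4, max(lo)=32)
Step 9: insert 10 -> lo=[9, 10, 13, 14, 32] hi=[34, 37, 40, 48] -> (len(lo)=5, len(hi)=4, max(lo)=32)

Answer: (1,0,32) (1,1,32) (2,1,37) (2,2,32) (3,2,37) (3,3,32) (4,3,34) (4,4,32) (5,4,32)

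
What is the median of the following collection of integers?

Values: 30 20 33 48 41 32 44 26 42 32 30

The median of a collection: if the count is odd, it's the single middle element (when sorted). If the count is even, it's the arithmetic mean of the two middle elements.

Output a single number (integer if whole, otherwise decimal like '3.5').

Step 1: insert 30 -> lo=[30] (size 1, max 30) hi=[] (size 0) -> median=30
Step 2: insert 20 -> lo=[20] (size 1, max 20) hi=[30] (size 1, min 30) -> median=25
Step 3: insert 33 -> lo=[20, 30] (size 2, max 30) hi=[33] (size 1, min 33) -> median=30
Step 4: insert 48 -> lo=[20, 30] (size 2, max 30) hi=[33, 48] (size 2, min 33) -> median=31.5
Step 5: insert 41 -> lo=[20, 30, 33] (size 3, max 33) hi=[41, 48] (size 2, min 41) -> median=33
Step 6: insert 32 -> lo=[20, 30, 32] (size 3, max 32) hi=[33, 41, 48] (size 3, min 33) -> median=32.5
Step 7: insert 44 -> lo=[20, 30, 32, 33] (size 4, max 33) hi=[41, 44, 48] (size 3, min 41) -> median=33
Step 8: insert 26 -> lo=[20, 26, 30, 32] (size 4, max 32) hi=[33, 41, 44, 48] (size 4, min 33) -> median=32.5
Step 9: insert 42 -> lo=[20, 26, 30, 32, 33] (size 5, max 33) hi=[41, 42, 44, 48] (size 4, min 41) -> median=33
Step 10: insert 32 -> lo=[20, 26, 30, 32, 32] (size 5, max 32) hi=[33, 41, 42, 44, 48] (size 5, min 33) -> median=32.5
Step 11: insert 30 -> lo=[20, 26, 30, 30, 32, 32] (size 6, max 32) hi=[33, 41, 42, 44, 48] (size 5, min 33) -> median=32

Answer: 32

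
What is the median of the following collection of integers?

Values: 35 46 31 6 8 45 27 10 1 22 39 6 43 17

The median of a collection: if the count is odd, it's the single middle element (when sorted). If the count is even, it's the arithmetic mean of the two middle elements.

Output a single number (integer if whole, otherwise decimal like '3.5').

Step 1: insert 35 -> lo=[35] (size 1, max 35) hi=[] (size 0) -> median=35
Step 2: insert 46 -> lo=[35] (size 1, max 35) hi=[46] (size 1, min 46) -> median=40.5
Step 3: insert 31 -> lo=[31, 35] (size 2, max 35) hi=[46] (size 1, min 46) -> median=35
Step 4: insert 6 -> lo=[6, 31] (size 2, max 31) hi=[35, 46] (size 2, min 35) -> median=33
Step 5: insert 8 -> lo=[6, 8, 31] (size 3, max 31) hi=[35, 46] (size 2, min 35) -> median=31
Step 6: insert 45 -> lo=[6, 8, 31] (size 3, max 31) hi=[35, 45, 46] (size 3, min 35) -> median=33
Step 7: insert 27 -> lo=[6, 8, 27, 31] (size 4, max 31) hi=[35, 45, 46] (size 3, min 35) -> median=31
Step 8: insert 10 -> lo=[6, 8, 10, 27] (size 4, max 27) hi=[31, 35, 45, 46] (size 4, min 31) -> median=29
Step 9: insert 1 -> lo=[1, 6, 8, 10, 27] (size 5, max 27) hi=[31, 35, 45, 46] (size 4, min 31) -> median=27
Step 10: insert 22 -> lo=[1, 6, 8, 10, 22] (size 5, max 22) hi=[27, 31, 35, 45, 46] (size 5, min 27) -> median=24.5
Step 11: insert 39 -> lo=[1, 6, 8, 10, 22, 27] (size 6, max 27) hi=[31, 35, 39, 45, 46] (size 5, min 31) -> median=27
Step 12: insert 6 -> lo=[1, 6, 6, 8, 10, 22] (size 6, max 22) hi=[27, 31, 35, 39, 45, 46] (size 6, min 27) -> median=24.5
Step 13: insert 43 -> lo=[1, 6, 6, 8, 10, 22, 27] (size 7, max 27) hi=[31, 35, 39, 43, 45, 46] (size 6, min 31) -> median=27
Step 14: insert 17 -> lo=[1, 6, 6, 8, 10, 17, 22] (size 7, max 22) hi=[27, 31, 35, 39, 43, 45, 46] (size 7, min 27) -> median=24.5

Answer: 24.5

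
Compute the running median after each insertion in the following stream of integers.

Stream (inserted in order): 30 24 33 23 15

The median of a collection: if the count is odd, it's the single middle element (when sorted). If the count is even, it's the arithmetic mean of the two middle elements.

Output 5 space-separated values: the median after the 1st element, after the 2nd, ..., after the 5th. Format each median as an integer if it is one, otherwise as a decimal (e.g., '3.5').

Answer: 30 27 30 27 24

Derivation:
Step 1: insert 30 -> lo=[30] (size 1, max 30) hi=[] (size 0) -> median=30
Step 2: insert 24 -> lo=[24] (size 1, max 24) hi=[30] (size 1, min 30) -> median=27
Step 3: insert 33 -> lo=[24, 30] (size 2, max 30) hi=[33] (size 1, min 33) -> median=30
Step 4: insert 23 -> lo=[23, 24] (size 2, max 24) hi=[30, 33] (size 2, min 30) -> median=27
Step 5: insert 15 -> lo=[15, 23, 24] (size 3, max 24) hi=[30, 33] (size 2, min 30) -> median=24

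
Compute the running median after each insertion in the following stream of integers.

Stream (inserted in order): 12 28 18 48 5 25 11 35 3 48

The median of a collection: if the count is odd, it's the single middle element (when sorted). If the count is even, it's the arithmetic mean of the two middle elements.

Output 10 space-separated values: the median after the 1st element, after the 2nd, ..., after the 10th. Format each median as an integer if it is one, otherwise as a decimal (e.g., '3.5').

Answer: 12 20 18 23 18 21.5 18 21.5 18 21.5

Derivation:
Step 1: insert 12 -> lo=[12] (size 1, max 12) hi=[] (size 0) -> median=12
Step 2: insert 28 -> lo=[12] (size 1, max 12) hi=[28] (size 1, min 28) -> median=20
Step 3: insert 18 -> lo=[12, 18] (size 2, max 18) hi=[28] (size 1, min 28) -> median=18
Step 4: insert 48 -> lo=[12, 18] (size 2, max 18) hi=[28, 48] (size 2, min 28) -> median=23
Step 5: insert 5 -> lo=[5, 12, 18] (size 3, max 18) hi=[28, 48] (size 2, min 28) -> median=18
Step 6: insert 25 -> lo=[5, 12, 18] (size 3, max 18) hi=[25, 28, 48] (size 3, min 25) -> median=21.5
Step 7: insert 11 -> lo=[5, 11, 12, 18] (size 4, max 18) hi=[25, 28, 48] (size 3, min 25) -> median=18
Step 8: insert 35 -> lo=[5, 11, 12, 18] (size 4, max 18) hi=[25, 28, 35, 48] (size 4, min 25) -> median=21.5
Step 9: insert 3 -> lo=[3, 5, 11, 12, 18] (size 5, max 18) hi=[25, 28, 35, 48] (size 4, min 25) -> median=18
Step 10: insert 48 -> lo=[3, 5, 11, 12, 18] (size 5, max 18) hi=[25, 28, 35, 48, 48] (size 5, min 25) -> median=21.5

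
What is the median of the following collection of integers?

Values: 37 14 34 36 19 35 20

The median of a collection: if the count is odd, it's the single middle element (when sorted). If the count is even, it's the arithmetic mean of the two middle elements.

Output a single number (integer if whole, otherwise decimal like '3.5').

Step 1: insert 37 -> lo=[37] (size 1, max 37) hi=[] (size 0) -> median=37
Step 2: insert 14 -> lo=[14] (size 1, max 14) hi=[37] (size 1, min 37) -> median=25.5
Step 3: insert 34 -> lo=[14, 34] (size 2, max 34) hi=[37] (size 1, min 37) -> median=34
Step 4: insert 36 -> lo=[14, 34] (size 2, max 34) hi=[36, 37] (size 2, min 36) -> median=35
Step 5: insert 19 -> lo=[14, 19, 34] (size 3, max 34) hi=[36, 37] (size 2, min 36) -> median=34
Step 6: insert 35 -> lo=[14, 19, 34] (size 3, max 34) hi=[35, 36, 37] (size 3, min 35) -> median=34.5
Step 7: insert 20 -> lo=[14, 19, 20, 34] (size 4, max 34) hi=[35, 36, 37] (size 3, min 35) -> median=34

Answer: 34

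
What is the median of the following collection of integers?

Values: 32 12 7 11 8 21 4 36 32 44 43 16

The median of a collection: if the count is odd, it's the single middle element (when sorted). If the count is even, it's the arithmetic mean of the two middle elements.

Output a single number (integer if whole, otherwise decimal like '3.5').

Step 1: insert 32 -> lo=[32] (size 1, max 32) hi=[] (size 0) -> median=32
Step 2: insert 12 -> lo=[12] (size 1, max 12) hi=[32] (size 1, min 32) -> median=22
Step 3: insert 7 -> lo=[7, 12] (size 2, max 12) hi=[32] (size 1, min 32) -> median=12
Step 4: insert 11 -> lo=[7, 11] (size 2, max 11) hi=[12, 32] (size 2, min 12) -> median=11.5
Step 5: insert 8 -> lo=[7, 8, 11] (size 3, max 11) hi=[12, 32] (size 2, min 12) -> median=11
Step 6: insert 21 -> lo=[7, 8, 11] (size 3, max 11) hi=[12, 21, 32] (size 3, min 12) -> median=11.5
Step 7: insert 4 -> lo=[4, 7, 8, 11] (size 4, max 11) hi=[12, 21, 32] (size 3, min 12) -> median=11
Step 8: insert 36 -> lo=[4, 7, 8, 11] (size 4, max 11) hi=[12, 21, 32, 36] (size 4, min 12) -> median=11.5
Step 9: insert 32 -> lo=[4, 7, 8, 11, 12] (size 5, max 12) hi=[21, 32, 32, 36] (size 4, min 21) -> median=12
Step 10: insert 44 -> lo=[4, 7, 8, 11, 12] (size 5, max 12) hi=[21, 32, 32, 36, 44] (size 5, min 21) -> median=16.5
Step 11: insert 43 -> lo=[4, 7, 8, 11, 12, 21] (size 6, max 21) hi=[32, 32, 36, 43, 44] (size 5, min 32) -> median=21
Step 12: insert 16 -> lo=[4, 7, 8, 11, 12, 16] (size 6, max 16) hi=[21, 32, 32, 36, 43, 44] (size 6, min 21) -> median=18.5

Answer: 18.5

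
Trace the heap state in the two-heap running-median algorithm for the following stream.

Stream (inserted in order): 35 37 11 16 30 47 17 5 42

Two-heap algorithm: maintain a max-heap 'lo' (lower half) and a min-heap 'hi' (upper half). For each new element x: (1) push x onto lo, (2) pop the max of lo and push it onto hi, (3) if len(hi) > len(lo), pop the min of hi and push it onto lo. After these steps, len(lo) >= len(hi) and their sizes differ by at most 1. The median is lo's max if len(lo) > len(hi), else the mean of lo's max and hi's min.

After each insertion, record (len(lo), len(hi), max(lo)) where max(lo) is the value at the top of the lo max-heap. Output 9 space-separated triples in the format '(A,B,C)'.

Answer: (1,0,35) (1,1,35) (2,1,35) (2,2,16) (3,2,30) (3,3,30) (4,3,30) (4,4,17) (5,4,30)

Derivation:
Step 1: insert 35 -> lo=[35] hi=[] -> (len(lo)=1, len(hi)=0, max(lo)=35)
Step 2: insert 37 -> lo=[35] hi=[37] -> (len(lo)=1, len(hi)=1, max(lo)=35)
Step 3: insert 11 -> lo=[11, 35] hi=[37] -> (len(lo)=2, len(hi)=1, max(lo)=35)
Step 4: insert 16 -> lo=[11, 16] hi=[35, 37] -> (len(lo)=2, len(hi)=2, max(lo)=16)
Step 5: insert 30 -> lo=[11, 16, 30] hi=[35, 37] -> (len(lo)=3, len(hi)=2, max(lo)=30)
Step 6: insert 47 -> lo=[11, 16, 30] hi=[35, 37, 47] -> (len(lo)=3, len(hi)=3, max(lo)=30)
Step 7: insert 17 -> lo=[11, 16, 17, 30] hi=[35, 37, 47] -> (len(lo)=4, len(hi)=3, max(lo)=30)
Step 8: insert 5 -> lo=[5, 11, 16, 17] hi=[30, 35, 37, 47] -> (len(lo)=4, len(hi)=4, max(lo)=17)
Step 9: insert 42 -> lo=[5, 11, 16, 17, 30] hi=[35, 37, 42, 47] -> (len(lo)=5, len(hi)=4, max(lo)=30)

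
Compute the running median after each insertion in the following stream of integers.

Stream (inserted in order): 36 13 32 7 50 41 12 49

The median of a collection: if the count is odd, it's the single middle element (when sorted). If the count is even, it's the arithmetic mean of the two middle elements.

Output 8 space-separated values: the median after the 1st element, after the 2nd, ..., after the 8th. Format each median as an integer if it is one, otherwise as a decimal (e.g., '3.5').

Answer: 36 24.5 32 22.5 32 34 32 34

Derivation:
Step 1: insert 36 -> lo=[36] (size 1, max 36) hi=[] (size 0) -> median=36
Step 2: insert 13 -> lo=[13] (size 1, max 13) hi=[36] (size 1, min 36) -> median=24.5
Step 3: insert 32 -> lo=[13, 32] (size 2, max 32) hi=[36] (size 1, min 36) -> median=32
Step 4: insert 7 -> lo=[7, 13] (size 2, max 13) hi=[32, 36] (size 2, min 32) -> median=22.5
Step 5: insert 50 -> lo=[7, 13, 32] (size 3, max 32) hi=[36, 50] (size 2, min 36) -> median=32
Step 6: insert 41 -> lo=[7, 13, 32] (size 3, max 32) hi=[36, 41, 50] (size 3, min 36) -> median=34
Step 7: insert 12 -> lo=[7, 12, 13, 32] (size 4, max 32) hi=[36, 41, 50] (size 3, min 36) -> median=32
Step 8: insert 49 -> lo=[7, 12, 13, 32] (size 4, max 32) hi=[36, 41, 49, 50] (size 4, min 36) -> median=34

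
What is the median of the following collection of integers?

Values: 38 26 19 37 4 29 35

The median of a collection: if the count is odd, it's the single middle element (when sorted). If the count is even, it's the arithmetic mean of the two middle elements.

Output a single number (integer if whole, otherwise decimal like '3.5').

Answer: 29

Derivation:
Step 1: insert 38 -> lo=[38] (size 1, max 38) hi=[] (size 0) -> median=38
Step 2: insert 26 -> lo=[26] (size 1, max 26) hi=[38] (size 1, min 38) -> median=32
Step 3: insert 19 -> lo=[19, 26] (size 2, max 26) hi=[38] (size 1, min 38) -> median=26
Step 4: insert 37 -> lo=[19, 26] (size 2, max 26) hi=[37, 38] (size 2, min 37) -> median=31.5
Step 5: insert 4 -> lo=[4, 19, 26] (size 3, max 26) hi=[37, 38] (size 2, min 37) -> median=26
Step 6: insert 29 -> lo=[4, 19, 26] (size 3, max 26) hi=[29, 37, 38] (size 3, min 29) -> median=27.5
Step 7: insert 35 -> lo=[4, 19, 26, 29] (size 4, max 29) hi=[35, 37, 38] (size 3, min 35) -> median=29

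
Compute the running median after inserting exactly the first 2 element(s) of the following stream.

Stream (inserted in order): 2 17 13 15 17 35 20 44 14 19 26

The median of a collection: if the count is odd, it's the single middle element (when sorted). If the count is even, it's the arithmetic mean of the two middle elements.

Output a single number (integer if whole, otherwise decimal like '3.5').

Step 1: insert 2 -> lo=[2] (size 1, max 2) hi=[] (size 0) -> median=2
Step 2: insert 17 -> lo=[2] (size 1, max 2) hi=[17] (size 1, min 17) -> median=9.5

Answer: 9.5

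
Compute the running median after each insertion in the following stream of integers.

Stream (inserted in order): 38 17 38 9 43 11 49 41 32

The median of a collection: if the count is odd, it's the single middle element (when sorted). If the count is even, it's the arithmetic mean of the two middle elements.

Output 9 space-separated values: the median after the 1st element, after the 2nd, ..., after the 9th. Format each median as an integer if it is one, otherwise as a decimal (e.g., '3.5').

Answer: 38 27.5 38 27.5 38 27.5 38 38 38

Derivation:
Step 1: insert 38 -> lo=[38] (size 1, max 38) hi=[] (size 0) -> median=38
Step 2: insert 17 -> lo=[17] (size 1, max 17) hi=[38] (size 1, min 38) -> median=27.5
Step 3: insert 38 -> lo=[17, 38] (size 2, max 38) hi=[38] (size 1, min 38) -> median=38
Step 4: insert 9 -> lo=[9, 17] (size 2, max 17) hi=[38, 38] (size 2, min 38) -> median=27.5
Step 5: insert 43 -> lo=[9, 17, 38] (size 3, max 38) hi=[38, 43] (size 2, min 38) -> median=38
Step 6: insert 11 -> lo=[9, 11, 17] (size 3, max 17) hi=[38, 38, 43] (size 3, min 38) -> median=27.5
Step 7: insert 49 -> lo=[9, 11, 17, 38] (size 4, max 38) hi=[38, 43, 49] (size 3, min 38) -> median=38
Step 8: insert 41 -> lo=[9, 11, 17, 38] (size 4, max 38) hi=[38, 41, 43, 49] (size 4, min 38) -> median=38
Step 9: insert 32 -> lo=[9, 11, 17, 32, 38] (size 5, max 38) hi=[38, 41, 43, 49] (size 4, min 38) -> median=38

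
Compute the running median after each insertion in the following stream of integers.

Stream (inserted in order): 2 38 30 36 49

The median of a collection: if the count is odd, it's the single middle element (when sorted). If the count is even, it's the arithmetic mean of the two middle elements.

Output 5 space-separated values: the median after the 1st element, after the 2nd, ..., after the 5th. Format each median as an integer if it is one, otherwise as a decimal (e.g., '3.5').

Step 1: insert 2 -> lo=[2] (size 1, max 2) hi=[] (size 0) -> median=2
Step 2: insert 38 -> lo=[2] (size 1, max 2) hi=[38] (size 1, min 38) -> median=20
Step 3: insert 30 -> lo=[2, 30] (size 2, max 30) hi=[38] (size 1, min 38) -> median=30
Step 4: insert 36 -> lo=[2, 30] (size 2, max 30) hi=[36, 38] (size 2, min 36) -> median=33
Step 5: insert 49 -> lo=[2, 30, 36] (size 3, max 36) hi=[38, 49] (size 2, min 38) -> median=36

Answer: 2 20 30 33 36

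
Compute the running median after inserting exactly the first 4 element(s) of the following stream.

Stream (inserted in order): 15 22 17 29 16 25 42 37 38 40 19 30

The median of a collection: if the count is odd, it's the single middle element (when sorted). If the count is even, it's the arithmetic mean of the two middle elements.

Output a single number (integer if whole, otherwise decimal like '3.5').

Answer: 19.5

Derivation:
Step 1: insert 15 -> lo=[15] (size 1, max 15) hi=[] (size 0) -> median=15
Step 2: insert 22 -> lo=[15] (size 1, max 15) hi=[22] (size 1, min 22) -> median=18.5
Step 3: insert 17 -> lo=[15, 17] (size 2, max 17) hi=[22] (size 1, min 22) -> median=17
Step 4: insert 29 -> lo=[15, 17] (size 2, max 17) hi=[22, 29] (size 2, min 22) -> median=19.5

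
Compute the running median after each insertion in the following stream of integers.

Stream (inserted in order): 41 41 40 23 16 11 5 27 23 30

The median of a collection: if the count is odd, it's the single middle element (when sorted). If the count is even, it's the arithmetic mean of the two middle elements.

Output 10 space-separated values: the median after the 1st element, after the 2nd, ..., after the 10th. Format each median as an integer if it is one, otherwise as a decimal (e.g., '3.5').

Step 1: insert 41 -> lo=[41] (size 1, max 41) hi=[] (size 0) -> median=41
Step 2: insert 41 -> lo=[41] (size 1, max 41) hi=[41] (size 1, min 41) -> median=41
Step 3: insert 40 -> lo=[40, 41] (size 2, max 41) hi=[41] (size 1, min 41) -> median=41
Step 4: insert 23 -> lo=[23, 40] (size 2, max 40) hi=[41, 41] (size 2, min 41) -> median=40.5
Step 5: insert 16 -> lo=[16, 23, 40] (size 3, max 40) hi=[41, 41] (size 2, min 41) -> median=40
Step 6: insert 11 -> lo=[11, 16, 23] (size 3, max 23) hi=[40, 41, 41] (size 3, min 40) -> median=31.5
Step 7: insert 5 -> lo=[5, 11, 16, 23] (size 4, max 23) hi=[40, 41, 41] (size 3, min 40) -> median=23
Step 8: insert 27 -> lo=[5, 11, 16, 23] (size 4, max 23) hi=[27, 40, 41, 41] (size 4, min 27) -> median=25
Step 9: insert 23 -> lo=[5, 11, 16, 23, 23] (size 5, max 23) hi=[27, 40, 41, 41] (size 4, min 27) -> median=23
Step 10: insert 30 -> lo=[5, 11, 16, 23, 23] (size 5, max 23) hi=[27, 30, 40, 41, 41] (size 5, min 27) -> median=25

Answer: 41 41 41 40.5 40 31.5 23 25 23 25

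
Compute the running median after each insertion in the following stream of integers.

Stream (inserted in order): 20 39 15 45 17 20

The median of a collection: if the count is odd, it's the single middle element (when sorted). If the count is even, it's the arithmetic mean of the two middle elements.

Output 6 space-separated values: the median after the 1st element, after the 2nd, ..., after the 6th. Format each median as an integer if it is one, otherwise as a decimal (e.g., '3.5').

Answer: 20 29.5 20 29.5 20 20

Derivation:
Step 1: insert 20 -> lo=[20] (size 1, max 20) hi=[] (size 0) -> median=20
Step 2: insert 39 -> lo=[20] (size 1, max 20) hi=[39] (size 1, min 39) -> median=29.5
Step 3: insert 15 -> lo=[15, 20] (size 2, max 20) hi=[39] (size 1, min 39) -> median=20
Step 4: insert 45 -> lo=[15, 20] (size 2, max 20) hi=[39, 45] (size 2, min 39) -> median=29.5
Step 5: insert 17 -> lo=[15, 17, 20] (size 3, max 20) hi=[39, 45] (size 2, min 39) -> median=20
Step 6: insert 20 -> lo=[15, 17, 20] (size 3, max 20) hi=[20, 39, 45] (size 3, min 20) -> median=20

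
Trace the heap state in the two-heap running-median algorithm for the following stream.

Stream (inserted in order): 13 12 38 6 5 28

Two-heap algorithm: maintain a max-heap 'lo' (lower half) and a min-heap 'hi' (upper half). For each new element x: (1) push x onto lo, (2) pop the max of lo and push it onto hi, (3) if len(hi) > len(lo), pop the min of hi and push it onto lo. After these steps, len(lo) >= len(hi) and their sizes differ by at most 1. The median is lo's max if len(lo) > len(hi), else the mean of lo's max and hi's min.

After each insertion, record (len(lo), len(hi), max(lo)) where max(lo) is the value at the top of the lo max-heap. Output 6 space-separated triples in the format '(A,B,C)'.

Answer: (1,0,13) (1,1,12) (2,1,13) (2,2,12) (3,2,12) (3,3,12)

Derivation:
Step 1: insert 13 -> lo=[13] hi=[] -> (len(lo)=1, len(hi)=0, max(lo)=13)
Step 2: insert 12 -> lo=[12] hi=[13] -> (len(lo)=1, len(hi)=1, max(lo)=12)
Step 3: insert 38 -> lo=[12, 13] hi=[38] -> (len(lo)=2, len(hi)=1, max(lo)=13)
Step 4: insert 6 -> lo=[6, 12] hi=[13, 38] -> (len(lo)=2, len(hi)=2, max(lo)=12)
Step 5: insert 5 -> lo=[5, 6, 12] hi=[13, 38] -> (len(lo)=3, len(hi)=2, max(lo)=12)
Step 6: insert 28 -> lo=[5, 6, 12] hi=[13, 28, 38] -> (len(lo)=3, len(hi)=3, max(lo)=12)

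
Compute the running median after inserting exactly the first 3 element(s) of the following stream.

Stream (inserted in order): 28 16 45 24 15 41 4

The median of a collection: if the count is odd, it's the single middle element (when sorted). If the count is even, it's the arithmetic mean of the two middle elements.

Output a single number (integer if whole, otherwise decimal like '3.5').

Step 1: insert 28 -> lo=[28] (size 1, max 28) hi=[] (size 0) -> median=28
Step 2: insert 16 -> lo=[16] (size 1, max 16) hi=[28] (size 1, min 28) -> median=22
Step 3: insert 45 -> lo=[16, 28] (size 2, max 28) hi=[45] (size 1, min 45) -> median=28

Answer: 28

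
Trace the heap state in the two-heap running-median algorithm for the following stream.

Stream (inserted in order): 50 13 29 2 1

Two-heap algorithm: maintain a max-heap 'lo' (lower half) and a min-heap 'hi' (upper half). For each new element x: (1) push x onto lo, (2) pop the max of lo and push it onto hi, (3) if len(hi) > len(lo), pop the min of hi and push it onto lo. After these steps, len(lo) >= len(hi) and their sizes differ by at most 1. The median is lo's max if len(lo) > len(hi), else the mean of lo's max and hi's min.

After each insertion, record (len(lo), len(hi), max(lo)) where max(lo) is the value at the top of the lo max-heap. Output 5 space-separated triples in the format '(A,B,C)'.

Answer: (1,0,50) (1,1,13) (2,1,29) (2,2,13) (3,2,13)

Derivation:
Step 1: insert 50 -> lo=[50] hi=[] -> (len(lo)=1, len(hi)=0, max(lo)=50)
Step 2: insert 13 -> lo=[13] hi=[50] -> (len(lo)=1, len(hi)=1, max(lo)=13)
Step 3: insert 29 -> lo=[13, 29] hi=[50] -> (len(lo)=2, len(hi)=1, max(lo)=29)
Step 4: insert 2 -> lo=[2, 13] hi=[29, 50] -> (len(lo)=2, len(hi)=2, max(lo)=13)
Step 5: insert 1 -> lo=[1, 2, 13] hi=[29, 50] -> (len(lo)=3, len(hi)=2, max(lo)=13)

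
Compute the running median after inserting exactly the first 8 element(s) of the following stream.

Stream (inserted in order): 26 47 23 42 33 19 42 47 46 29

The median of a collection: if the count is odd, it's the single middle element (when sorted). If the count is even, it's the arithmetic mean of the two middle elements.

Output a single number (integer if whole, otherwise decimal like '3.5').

Answer: 37.5

Derivation:
Step 1: insert 26 -> lo=[26] (size 1, max 26) hi=[] (size 0) -> median=26
Step 2: insert 47 -> lo=[26] (size 1, max 26) hi=[47] (size 1, min 47) -> median=36.5
Step 3: insert 23 -> lo=[23, 26] (size 2, max 26) hi=[47] (size 1, min 47) -> median=26
Step 4: insert 42 -> lo=[23, 26] (size 2, max 26) hi=[42, 47] (size 2, min 42) -> median=34
Step 5: insert 33 -> lo=[23, 26, 33] (size 3, max 33) hi=[42, 47] (size 2, min 42) -> median=33
Step 6: insert 19 -> lo=[19, 23, 26] (size 3, max 26) hi=[33, 42, 47] (size 3, min 33) -> median=29.5
Step 7: insert 42 -> lo=[19, 23, 26, 33] (size 4, max 33) hi=[42, 42, 47] (size 3, min 42) -> median=33
Step 8: insert 47 -> lo=[19, 23, 26, 33] (size 4, max 33) hi=[42, 42, 47, 47] (size 4, min 42) -> median=37.5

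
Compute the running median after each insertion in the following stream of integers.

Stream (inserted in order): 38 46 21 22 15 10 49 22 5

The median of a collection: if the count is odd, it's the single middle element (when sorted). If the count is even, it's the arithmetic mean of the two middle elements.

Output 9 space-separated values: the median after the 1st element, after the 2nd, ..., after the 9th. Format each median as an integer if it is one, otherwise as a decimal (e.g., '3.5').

Answer: 38 42 38 30 22 21.5 22 22 22

Derivation:
Step 1: insert 38 -> lo=[38] (size 1, max 38) hi=[] (size 0) -> median=38
Step 2: insert 46 -> lo=[38] (size 1, max 38) hi=[46] (size 1, min 46) -> median=42
Step 3: insert 21 -> lo=[21, 38] (size 2, max 38) hi=[46] (size 1, min 46) -> median=38
Step 4: insert 22 -> lo=[21, 22] (size 2, max 22) hi=[38, 46] (size 2, min 38) -> median=30
Step 5: insert 15 -> lo=[15, 21, 22] (size 3, max 22) hi=[38, 46] (size 2, min 38) -> median=22
Step 6: insert 10 -> lo=[10, 15, 21] (size 3, max 21) hi=[22, 38, 46] (size 3, min 22) -> median=21.5
Step 7: insert 49 -> lo=[10, 15, 21, 22] (size 4, max 22) hi=[38, 46, 49] (size 3, min 38) -> median=22
Step 8: insert 22 -> lo=[10, 15, 21, 22] (size 4, max 22) hi=[22, 38, 46, 49] (size 4, min 22) -> median=22
Step 9: insert 5 -> lo=[5, 10, 15, 21, 22] (size 5, max 22) hi=[22, 38, 46, 49] (size 4, min 22) -> median=22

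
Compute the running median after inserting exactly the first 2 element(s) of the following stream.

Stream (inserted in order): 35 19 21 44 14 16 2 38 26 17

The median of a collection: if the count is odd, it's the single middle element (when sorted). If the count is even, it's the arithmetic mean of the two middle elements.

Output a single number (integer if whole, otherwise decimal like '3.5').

Step 1: insert 35 -> lo=[35] (size 1, max 35) hi=[] (size 0) -> median=35
Step 2: insert 19 -> lo=[19] (size 1, max 19) hi=[35] (size 1, min 35) -> median=27

Answer: 27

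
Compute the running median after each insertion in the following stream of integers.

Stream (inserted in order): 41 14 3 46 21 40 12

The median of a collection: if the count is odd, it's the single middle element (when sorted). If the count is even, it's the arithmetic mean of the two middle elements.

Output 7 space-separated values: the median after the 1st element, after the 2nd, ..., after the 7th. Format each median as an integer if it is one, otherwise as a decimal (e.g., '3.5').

Answer: 41 27.5 14 27.5 21 30.5 21

Derivation:
Step 1: insert 41 -> lo=[41] (size 1, max 41) hi=[] (size 0) -> median=41
Step 2: insert 14 -> lo=[14] (size 1, max 14) hi=[41] (size 1, min 41) -> median=27.5
Step 3: insert 3 -> lo=[3, 14] (size 2, max 14) hi=[41] (size 1, min 41) -> median=14
Step 4: insert 46 -> lo=[3, 14] (size 2, max 14) hi=[41, 46] (size 2, min 41) -> median=27.5
Step 5: insert 21 -> lo=[3, 14, 21] (size 3, max 21) hi=[41, 46] (size 2, min 41) -> median=21
Step 6: insert 40 -> lo=[3, 14, 21] (size 3, max 21) hi=[40, 41, 46] (size 3, min 40) -> median=30.5
Step 7: insert 12 -> lo=[3, 12, 14, 21] (size 4, max 21) hi=[40, 41, 46] (size 3, min 40) -> median=21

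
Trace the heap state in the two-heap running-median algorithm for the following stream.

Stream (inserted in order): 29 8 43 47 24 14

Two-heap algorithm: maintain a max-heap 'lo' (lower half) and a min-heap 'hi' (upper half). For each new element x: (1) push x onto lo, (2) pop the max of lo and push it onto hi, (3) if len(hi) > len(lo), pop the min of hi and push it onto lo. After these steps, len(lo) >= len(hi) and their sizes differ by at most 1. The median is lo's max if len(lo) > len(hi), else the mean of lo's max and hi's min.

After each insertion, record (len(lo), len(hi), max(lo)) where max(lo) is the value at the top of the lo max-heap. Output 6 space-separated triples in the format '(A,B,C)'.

Answer: (1,0,29) (1,1,8) (2,1,29) (2,2,29) (3,2,29) (3,3,24)

Derivation:
Step 1: insert 29 -> lo=[29] hi=[] -> (len(lo)=1, len(hi)=0, max(lo)=29)
Step 2: insert 8 -> lo=[8] hi=[29] -> (len(lo)=1, len(hi)=1, max(lo)=8)
Step 3: insert 43 -> lo=[8, 29] hi=[43] -> (len(lo)=2, len(hi)=1, max(lo)=29)
Step 4: insert 47 -> lo=[8, 29] hi=[43, 47] -> (len(lo)=2, len(hi)=2, max(lo)=29)
Step 5: insert 24 -> lo=[8, 24, 29] hi=[43, 47] -> (len(lo)=3, len(hi)=2, max(lo)=29)
Step 6: insert 14 -> lo=[8, 14, 24] hi=[29, 43, 47] -> (len(lo)=3, len(hi)=3, max(lo)=24)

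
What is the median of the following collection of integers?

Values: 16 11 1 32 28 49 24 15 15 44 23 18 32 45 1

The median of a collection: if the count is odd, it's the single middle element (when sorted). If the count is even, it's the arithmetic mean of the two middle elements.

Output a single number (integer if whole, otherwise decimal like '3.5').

Answer: 23

Derivation:
Step 1: insert 16 -> lo=[16] (size 1, max 16) hi=[] (size 0) -> median=16
Step 2: insert 11 -> lo=[11] (size 1, max 11) hi=[16] (size 1, min 16) -> median=13.5
Step 3: insert 1 -> lo=[1, 11] (size 2, max 11) hi=[16] (size 1, min 16) -> median=11
Step 4: insert 32 -> lo=[1, 11] (size 2, max 11) hi=[16, 32] (size 2, min 16) -> median=13.5
Step 5: insert 28 -> lo=[1, 11, 16] (size 3, max 16) hi=[28, 32] (size 2, min 28) -> median=16
Step 6: insert 49 -> lo=[1, 11, 16] (size 3, max 16) hi=[28, 32, 49] (size 3, min 28) -> median=22
Step 7: insert 24 -> lo=[1, 11, 16, 24] (size 4, max 24) hi=[28, 32, 49] (size 3, min 28) -> median=24
Step 8: insert 15 -> lo=[1, 11, 15, 16] (size 4, max 16) hi=[24, 28, 32, 49] (size 4, min 24) -> median=20
Step 9: insert 15 -> lo=[1, 11, 15, 15, 16] (size 5, max 16) hi=[24, 28, 32, 49] (size 4, min 24) -> median=16
Step 10: insert 44 -> lo=[1, 11, 15, 15, 16] (size 5, max 16) hi=[24, 28, 32, 44, 49] (size 5, min 24) -> median=20
Step 11: insert 23 -> lo=[1, 11, 15, 15, 16, 23] (size 6, max 23) hi=[24, 28, 32, 44, 49] (size 5, min 24) -> median=23
Step 12: insert 18 -> lo=[1, 11, 15, 15, 16, 18] (size 6, max 18) hi=[23, 24, 28, 32, 44, 49] (size 6, min 23) -> median=20.5
Step 13: insert 32 -> lo=[1, 11, 15, 15, 16, 18, 23] (size 7, max 23) hi=[24, 28, 32, 32, 44, 49] (size 6, min 24) -> median=23
Step 14: insert 45 -> lo=[1, 11, 15, 15, 16, 18, 23] (size 7, max 23) hi=[24, 28, 32, 32, 44, 45, 49] (size 7, min 24) -> median=23.5
Step 15: insert 1 -> lo=[1, 1, 11, 15, 15, 16, 18, 23] (size 8, max 23) hi=[24, 28, 32, 32, 44, 45, 49] (size 7, min 24) -> median=23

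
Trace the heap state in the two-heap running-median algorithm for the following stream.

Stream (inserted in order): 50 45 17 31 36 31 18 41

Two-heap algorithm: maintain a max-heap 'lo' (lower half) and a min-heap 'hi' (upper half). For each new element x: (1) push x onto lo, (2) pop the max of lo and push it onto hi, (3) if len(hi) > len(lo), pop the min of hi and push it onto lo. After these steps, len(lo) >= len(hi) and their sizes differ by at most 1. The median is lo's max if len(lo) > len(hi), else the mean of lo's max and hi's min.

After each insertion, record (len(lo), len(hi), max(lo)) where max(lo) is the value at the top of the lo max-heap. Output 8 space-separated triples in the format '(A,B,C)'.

Step 1: insert 50 -> lo=[50] hi=[] -> (len(lo)=1, len(hi)=0, max(lo)=50)
Step 2: insert 45 -> lo=[45] hi=[50] -> (len(lo)=1, len(hi)=1, max(lo)=45)
Step 3: insert 17 -> lo=[17, 45] hi=[50] -> (len(lo)=2, len(hi)=1, max(lo)=45)
Step 4: insert 31 -> lo=[17, 31] hi=[45, 50] -> (len(lo)=2, len(hi)=2, max(lo)=31)
Step 5: insert 36 -> lo=[17, 31, 36] hi=[45, 50] -> (len(lo)=3, len(hi)=2, max(lo)=36)
Step 6: insert 31 -> lo=[17, 31, 31] hi=[36, 45, 50] -> (len(lo)=3, len(hi)=3, max(lo)=31)
Step 7: insert 18 -> lo=[17, 18, 31, 31] hi=[36, 45, 50] -> (len(lo)=4, len(hi)=3, max(lo)=31)
Step 8: insert 41 -> lo=[17, 18, 31, 31] hi=[36, 41, 45, 50] -> (len(lo)=4, len(hi)=4, max(lo)=31)

Answer: (1,0,50) (1,1,45) (2,1,45) (2,2,31) (3,2,36) (3,3,31) (4,3,31) (4,4,31)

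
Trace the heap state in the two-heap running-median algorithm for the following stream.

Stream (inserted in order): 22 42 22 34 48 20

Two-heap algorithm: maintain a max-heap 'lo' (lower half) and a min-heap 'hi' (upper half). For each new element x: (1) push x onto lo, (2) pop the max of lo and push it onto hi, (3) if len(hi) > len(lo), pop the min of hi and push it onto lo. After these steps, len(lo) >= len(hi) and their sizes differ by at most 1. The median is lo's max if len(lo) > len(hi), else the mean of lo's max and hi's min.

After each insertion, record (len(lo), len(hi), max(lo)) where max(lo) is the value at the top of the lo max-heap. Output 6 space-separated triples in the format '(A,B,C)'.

Step 1: insert 22 -> lo=[22] hi=[] -> (len(lo)=1, len(hi)=0, max(lo)=22)
Step 2: insert 42 -> lo=[22] hi=[42] -> (len(lo)=1, len(hi)=1, max(lo)=22)
Step 3: insert 22 -> lo=[22, 22] hi=[42] -> (len(lo)=2, len(hi)=1, max(lo)=22)
Step 4: insert 34 -> lo=[22, 22] hi=[34, 42] -> (len(lo)=2, len(hi)=2, max(lo)=22)
Step 5: insert 48 -> lo=[22, 22, 34] hi=[42, 48] -> (len(lo)=3, len(hi)=2, max(lo)=34)
Step 6: insert 20 -> lo=[20, 22, 22] hi=[34, 42, 48] -> (len(lo)=3, len(hi)=3, max(lo)=22)

Answer: (1,0,22) (1,1,22) (2,1,22) (2,2,22) (3,2,34) (3,3,22)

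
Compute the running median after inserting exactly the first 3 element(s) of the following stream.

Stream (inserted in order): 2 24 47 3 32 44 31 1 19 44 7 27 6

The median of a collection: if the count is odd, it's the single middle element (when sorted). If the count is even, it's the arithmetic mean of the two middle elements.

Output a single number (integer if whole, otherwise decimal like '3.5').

Step 1: insert 2 -> lo=[2] (size 1, max 2) hi=[] (size 0) -> median=2
Step 2: insert 24 -> lo=[2] (size 1, max 2) hi=[24] (size 1, min 24) -> median=13
Step 3: insert 47 -> lo=[2, 24] (size 2, max 24) hi=[47] (size 1, min 47) -> median=24

Answer: 24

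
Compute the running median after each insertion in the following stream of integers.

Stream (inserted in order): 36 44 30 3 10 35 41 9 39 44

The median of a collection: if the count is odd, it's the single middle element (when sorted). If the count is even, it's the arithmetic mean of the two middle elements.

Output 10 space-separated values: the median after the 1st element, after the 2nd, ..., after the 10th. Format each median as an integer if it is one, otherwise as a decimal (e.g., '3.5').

Step 1: insert 36 -> lo=[36] (size 1, max 36) hi=[] (size 0) -> median=36
Step 2: insert 44 -> lo=[36] (size 1, max 36) hi=[44] (size 1, min 44) -> median=40
Step 3: insert 30 -> lo=[30, 36] (size 2, max 36) hi=[44] (size 1, min 44) -> median=36
Step 4: insert 3 -> lo=[3, 30] (size 2, max 30) hi=[36, 44] (size 2, min 36) -> median=33
Step 5: insert 10 -> lo=[3, 10, 30] (size 3, max 30) hi=[36, 44] (size 2, min 36) -> median=30
Step 6: insert 35 -> lo=[3, 10, 30] (size 3, max 30) hi=[35, 36, 44] (size 3, min 35) -> median=32.5
Step 7: insert 41 -> lo=[3, 10, 30, 35] (size 4, max 35) hi=[36, 41, 44] (size 3, min 36) -> median=35
Step 8: insert 9 -> lo=[3, 9, 10, 30] (size 4, max 30) hi=[35, 36, 41, 44] (size 4, min 35) -> median=32.5
Step 9: insert 39 -> lo=[3, 9, 10, 30, 35] (size 5, max 35) hi=[36, 39, 41, 44] (size 4, min 36) -> median=35
Step 10: insert 44 -> lo=[3, 9, 10, 30, 35] (size 5, max 35) hi=[36, 39, 41, 44, 44] (size 5, min 36) -> median=35.5

Answer: 36 40 36 33 30 32.5 35 32.5 35 35.5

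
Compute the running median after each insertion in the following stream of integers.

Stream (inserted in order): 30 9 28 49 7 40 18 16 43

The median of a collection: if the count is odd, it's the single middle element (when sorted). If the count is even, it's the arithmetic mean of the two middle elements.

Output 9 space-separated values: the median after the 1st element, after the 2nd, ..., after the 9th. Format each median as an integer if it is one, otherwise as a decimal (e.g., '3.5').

Answer: 30 19.5 28 29 28 29 28 23 28

Derivation:
Step 1: insert 30 -> lo=[30] (size 1, max 30) hi=[] (size 0) -> median=30
Step 2: insert 9 -> lo=[9] (size 1, max 9) hi=[30] (size 1, min 30) -> median=19.5
Step 3: insert 28 -> lo=[9, 28] (size 2, max 28) hi=[30] (size 1, min 30) -> median=28
Step 4: insert 49 -> lo=[9, 28] (size 2, max 28) hi=[30, 49] (size 2, min 30) -> median=29
Step 5: insert 7 -> lo=[7, 9, 28] (size 3, max 28) hi=[30, 49] (size 2, min 30) -> median=28
Step 6: insert 40 -> lo=[7, 9, 28] (size 3, max 28) hi=[30, 40, 49] (size 3, min 30) -> median=29
Step 7: insert 18 -> lo=[7, 9, 18, 28] (size 4, max 28) hi=[30, 40, 49] (size 3, min 30) -> median=28
Step 8: insert 16 -> lo=[7, 9, 16, 18] (size 4, max 18) hi=[28, 30, 40, 49] (size 4, min 28) -> median=23
Step 9: insert 43 -> lo=[7, 9, 16, 18, 28] (size 5, max 28) hi=[30, 40, 43, 49] (size 4, min 30) -> median=28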